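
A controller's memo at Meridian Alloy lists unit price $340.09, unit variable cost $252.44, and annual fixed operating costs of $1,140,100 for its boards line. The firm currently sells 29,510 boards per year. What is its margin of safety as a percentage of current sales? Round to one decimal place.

Each unit contributes $340.09 − $252.44 = $87.65. Break-even units = $1,140,100 ÷ $87.65 = 13,007.42; break-even revenue = 13,007.42 × $340.09 = $4,423,692.06.
Actual sales revenue = 29,510 × $340.09 = $10,036,055.90.
Margin of safety = ($10,036,055.90 − $4,423,692.06) ÷ $10,036,055.90 = 55.9%.

55.9%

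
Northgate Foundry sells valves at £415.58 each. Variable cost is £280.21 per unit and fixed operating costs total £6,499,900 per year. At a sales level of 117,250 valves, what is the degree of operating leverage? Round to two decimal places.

1.69

Total contribution margin = 117,250 × £135.37 = £15,872,132.50.
EBIT = £15,872,132.50 − £6,499,900 = £9,372,232.50.
So DOL = total CM / EBIT = £15,872,132.50 / £9,372,232.50 = 1.6935.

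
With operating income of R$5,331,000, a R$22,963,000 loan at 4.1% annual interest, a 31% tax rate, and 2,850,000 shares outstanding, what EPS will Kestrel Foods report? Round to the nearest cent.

R$1.06

Interest = R$941,483.00, so EBT = R$5,331,000 − R$941,483.00 = R$4,389,517.00.
After tax at 31%: net income = R$4,389,517.00 × 0.69 = R$3,028,766.73.
Per share: R$3,028,766.73 / 2,850,000 shares = R$1.06.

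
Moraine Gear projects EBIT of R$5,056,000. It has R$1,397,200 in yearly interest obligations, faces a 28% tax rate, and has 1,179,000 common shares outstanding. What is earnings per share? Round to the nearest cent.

R$2.23

Pre-tax income = R$5,056,000 − R$1,397,200.00 = R$3,658,800.00.
After tax at 28%: net income = R$3,658,800.00 × 0.72 = R$2,634,336.00.
EPS = R$2,634,336.00 ÷ 1,179,000 = R$2.23.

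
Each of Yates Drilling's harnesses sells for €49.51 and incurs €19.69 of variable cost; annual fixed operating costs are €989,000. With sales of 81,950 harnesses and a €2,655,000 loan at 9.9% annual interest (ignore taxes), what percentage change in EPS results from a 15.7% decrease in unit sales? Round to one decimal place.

-32.2%

Contribution at this volume is 81,950 × €29.82 = €2,443,749.00.
EBIT = €2,443,749.00 − €989,000 = €1,454,749.00.
After interest of €262,845.00, pre-tax earnings = €1,191,904.00.
Degree of combined leverage = contribution ÷ (EBIT − I) = €2,443,749.00 ÷ €1,191,904.00 = 2.0503.
EPS therefore changes by 2.0503 × (-15.7%) = -32.2%.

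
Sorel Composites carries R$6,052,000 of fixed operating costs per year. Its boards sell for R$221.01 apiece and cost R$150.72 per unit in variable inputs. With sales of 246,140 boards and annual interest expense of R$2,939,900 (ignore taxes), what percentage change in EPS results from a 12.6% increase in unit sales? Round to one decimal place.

+26.2%

Contribution at this volume is 246,140 × R$70.29 = R$17,301,180.60.
Subtracting fixed costs: EBIT = R$17,301,180.60 − R$6,052,000 = R$11,249,180.60.
Interest = R$2,939,900.00, so EBIT − I = R$8,309,280.60.
Degree of combined leverage = contribution ÷ (EBIT − I) = R$17,301,180.60 ÷ R$8,309,280.60 = 2.0822.
%ΔEPS = DCL × %ΔSales = 2.0822 × +12.6% = +26.2%.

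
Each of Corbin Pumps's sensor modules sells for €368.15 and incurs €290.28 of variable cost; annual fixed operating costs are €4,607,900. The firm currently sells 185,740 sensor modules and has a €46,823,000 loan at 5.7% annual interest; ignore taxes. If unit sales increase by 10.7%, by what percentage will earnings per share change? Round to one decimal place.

Contribution at this volume is 185,740 × €77.87 = €14,463,573.80.
EBIT = €14,463,573.80 − €4,607,900 = €9,855,673.80.
Interest = €2,668,911.00, so EBIT − I = €7,186,762.80.
DCL = total CM / (EBIT − I) = €14,463,573.80 / €7,186,762.80 = 2.0125.
%ΔEPS = DCL × %ΔSales = 2.0125 × +10.7% = +21.5%.

+21.5%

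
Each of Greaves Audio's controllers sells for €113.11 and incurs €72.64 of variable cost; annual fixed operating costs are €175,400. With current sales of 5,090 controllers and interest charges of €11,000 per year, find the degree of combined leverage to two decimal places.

Contribution at this volume is 5,090 × €40.47 = €205,992.30.
Operating income = contribution − fixed costs = €205,992.30 − €175,400 = €30,592.30. Interest = €11,000.00.
DOL = €205,992.30 ÷ €30,592.30 = 6.7335; DFL = €30,592.30 ÷ €19,592.30 = 1.5614.
DCL = DOL × DFL = 6.7335 × 1.5614 = 10.5137.

10.51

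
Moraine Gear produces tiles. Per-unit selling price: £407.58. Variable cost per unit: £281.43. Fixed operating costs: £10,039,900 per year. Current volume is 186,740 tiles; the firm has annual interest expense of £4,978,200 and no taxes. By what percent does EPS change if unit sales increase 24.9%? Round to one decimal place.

Contribution at this volume is 186,740 × £126.15 = £23,557,251.00.
Operating income = contribution − fixed costs = £23,557,251.00 − £10,039,900 = £13,517,351.00.
After interest of £4,978,200.00, pre-tax earnings = £8,539,151.00.
DCL = total CM / (EBIT − I) = £23,557,251.00 / £8,539,151.00 = 2.7587.
%ΔEPS = DCL × %ΔSales = 2.7587 × +24.9% = +68.7%.

+68.7%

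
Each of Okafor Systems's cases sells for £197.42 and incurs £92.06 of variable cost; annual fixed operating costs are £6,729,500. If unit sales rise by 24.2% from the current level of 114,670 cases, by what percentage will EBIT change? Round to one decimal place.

Contribution at this volume is 114,670 × £105.36 = £12,081,631.20.
Subtracting fixed costs: EBIT = £12,081,631.20 − £6,729,500 = £5,352,131.20.
Degree of operating leverage = £12,081,631.20 / £5,352,131.20 = 2.2573.
So EBIT moves 2.2573 × (+24.2%) = +54.6%.

+54.6%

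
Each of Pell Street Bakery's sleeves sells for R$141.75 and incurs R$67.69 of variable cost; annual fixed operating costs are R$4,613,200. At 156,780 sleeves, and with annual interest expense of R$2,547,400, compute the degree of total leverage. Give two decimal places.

Total contribution margin = 156,780 × R$74.06 = R$11,611,126.80.
EBIT = R$11,611,126.80 − R$4,613,200 = R$6,997,926.80. Interest = R$2,547,400.00.
DOL = R$11,611,126.80 ÷ R$6,997,926.80 = 1.6592; DFL = R$6,997,926.80 ÷ R$4,450,526.80 = 1.5724.
DCL = DOL × DFL = 1.6592 × 1.5724 = 2.6089.

2.61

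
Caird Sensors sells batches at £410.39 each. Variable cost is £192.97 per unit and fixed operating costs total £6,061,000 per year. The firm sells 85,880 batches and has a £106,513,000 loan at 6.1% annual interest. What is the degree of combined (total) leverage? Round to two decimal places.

3.05

Contribution at this volume is 85,880 × £217.42 = £18,672,029.60.
Operating income = contribution − fixed costs = £18,672,029.60 − £6,061,000 = £12,611,029.60. Interest = £6,497,293.00, so EBIT − I = £6,113,736.60.
DCL = contribution ÷ (EBIT − I) = £18,672,029.60 ÷ £6,113,736.60 = 3.0541.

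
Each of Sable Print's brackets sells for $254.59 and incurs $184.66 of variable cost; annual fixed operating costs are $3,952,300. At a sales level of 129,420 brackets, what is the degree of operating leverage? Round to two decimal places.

1.78

At 129,420 units, contribution = 129,420 × $69.93 = $9,050,340.60.
Operating income = contribution − fixed costs = $9,050,340.60 − $3,952,300 = $5,098,040.60.
Degree of operating leverage = $9,050,340.60 / $5,098,040.60 = 1.7753.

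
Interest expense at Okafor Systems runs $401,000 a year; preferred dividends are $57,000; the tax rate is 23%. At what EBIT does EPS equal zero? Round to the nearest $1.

$475,026

Preferred dividends are paid after tax, so their pre-tax equivalent is $57,000 ÷ (1 − 0.23) = $74,025.97.
EPS = 0 when EBIT covers interest plus the pre-tax preferred burden: $401,000 + $74,025.97 = $475,025.97.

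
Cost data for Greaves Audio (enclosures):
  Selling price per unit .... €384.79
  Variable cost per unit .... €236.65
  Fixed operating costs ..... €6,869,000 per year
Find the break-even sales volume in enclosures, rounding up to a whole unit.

Unit CM = price − variable cost = €384.79 − €236.65 = €148.14.
Break-even volume = fixed costs ÷ CM per unit = €6,869,000 ÷ €148.14 = 46,368.30, so 46,369 enclosures.

46,369 enclosures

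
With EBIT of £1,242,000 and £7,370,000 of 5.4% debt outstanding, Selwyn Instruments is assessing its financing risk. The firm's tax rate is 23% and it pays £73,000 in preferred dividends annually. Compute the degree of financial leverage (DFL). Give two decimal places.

1.66

Interest = £397,980.00.
Pre-tax preferred-dividend burden = £73,000 ÷ (1 − 0.23) = £94,805.19.
DFL = EBIT ÷ [EBIT − I − D_p/(1−t)] = £1,242,000 ÷ [£1,242,000 − £397,980.00 − £94,805.19] = £1,242,000 ÷ £749,214.81 = 1.6577.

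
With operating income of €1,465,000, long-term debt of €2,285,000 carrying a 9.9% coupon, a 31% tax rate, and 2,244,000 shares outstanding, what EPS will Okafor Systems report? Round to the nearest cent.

€0.38

Interest = €226,215.00, so EBT = €1,465,000 − €226,215.00 = €1,238,785.00.
Net income = €1,238,785.00 × (1 − 0.31) = €854,761.65.
Per share: €854,761.65 / 2,244,000 shares = €0.38.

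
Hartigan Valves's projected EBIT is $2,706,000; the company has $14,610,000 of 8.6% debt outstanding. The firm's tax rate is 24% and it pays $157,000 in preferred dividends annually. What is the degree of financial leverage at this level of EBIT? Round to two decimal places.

Interest = $1,256,460.00.
Pre-tax preferred-dividend burden = $157,000 ÷ (1 − 0.24) = $206,578.95.
DFL = EBIT ÷ [EBIT − I − D_p/(1−t)] = $2,706,000 ÷ [$2,706,000 − $1,256,460.00 − $206,578.95] = $2,706,000 ÷ $1,242,961.05 = 2.1771.

2.18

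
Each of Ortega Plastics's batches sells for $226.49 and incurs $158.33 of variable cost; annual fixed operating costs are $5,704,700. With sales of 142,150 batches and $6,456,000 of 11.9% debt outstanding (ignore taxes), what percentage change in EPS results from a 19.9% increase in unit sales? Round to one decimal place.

+60.0%

Total contribution margin = 142,150 × $68.16 = $9,688,944.00.
Subtracting fixed costs: EBIT = $9,688,944.00 − $5,704,700 = $3,984,244.00.
Interest = $768,264.00, so EBIT − I = $3,215,980.00.
Degree of combined leverage = contribution ÷ (EBIT − I) = $9,688,944.00 ÷ $3,215,980.00 = 3.0128.
EPS therefore changes by 3.0128 × (+19.9%) = +60.0%.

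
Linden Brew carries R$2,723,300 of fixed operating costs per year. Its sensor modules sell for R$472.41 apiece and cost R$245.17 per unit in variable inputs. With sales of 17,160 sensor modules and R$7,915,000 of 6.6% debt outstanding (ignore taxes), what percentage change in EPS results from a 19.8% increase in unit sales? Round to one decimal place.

At 17,160 units, contribution = 17,160 × R$227.24 = R$3,899,438.40.
Operating income = contribution − fixed costs = R$3,899,438.40 − R$2,723,300 = R$1,176,138.40.
Interest = R$522,390.00, so EBIT − I = R$653,748.40.
DCL = total CM / (EBIT − I) = R$3,899,438.40 / R$653,748.40 = 5.9647.
EPS therefore changes by 5.9647 × (+19.8%) = +118.1%.

+118.1%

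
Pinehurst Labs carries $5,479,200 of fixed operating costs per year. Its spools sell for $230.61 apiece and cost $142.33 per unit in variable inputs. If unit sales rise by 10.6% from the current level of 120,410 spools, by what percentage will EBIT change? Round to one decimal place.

+21.9%

At 120,410 units, contribution = 120,410 × $88.28 = $10,629,794.80.
EBIT = $10,629,794.80 − $5,479,200 = $5,150,594.80.
Degree of operating leverage = $10,629,794.80 / $5,150,594.80 = 2.0638.
So EBIT moves 2.0638 × (+10.6%) = +21.9%.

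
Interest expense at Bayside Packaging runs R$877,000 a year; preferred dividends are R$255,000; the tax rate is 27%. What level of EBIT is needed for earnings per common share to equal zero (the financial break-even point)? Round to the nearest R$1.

R$1,226,315

Grossing the preferred dividend up to pre-tax terms: R$255,000 / (1 − 0.27) = R$349,315.07.
Financial break-even EBIT = interest + D_p ÷ (1 − t) = R$877,000 + R$349,315.07 = R$1,226,315.07.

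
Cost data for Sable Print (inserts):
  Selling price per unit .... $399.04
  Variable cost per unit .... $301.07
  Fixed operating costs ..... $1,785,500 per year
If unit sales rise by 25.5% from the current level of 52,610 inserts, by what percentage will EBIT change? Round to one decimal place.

Contribution at this volume is 52,610 × $97.97 = $5,154,201.70.
EBIT = $5,154,201.70 − $1,785,500 = $3,368,701.70.
So DOL = total CM / EBIT = $5,154,201.70 / $3,368,701.70 = 1.5300.
Operating income changes by 1.5300 × +25.5% = +39.0%.

+39.0%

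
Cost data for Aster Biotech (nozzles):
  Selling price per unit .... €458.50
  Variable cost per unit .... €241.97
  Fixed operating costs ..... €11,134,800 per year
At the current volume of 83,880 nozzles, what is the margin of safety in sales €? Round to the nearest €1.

Unit CM = price − variable cost = €458.50 − €241.97 = €216.53. Break-even units = €11,134,800 ÷ €216.53 = 51,423.82; break-even revenue = 51,423.82 × €458.50 = €23,577,822.01.
Actual sales revenue = 83,880 × €458.50 = €38,458,980.00.
Margin of safety = €38,458,980.00 − €23,577,822.01 = €14,881,158.

€14,881,158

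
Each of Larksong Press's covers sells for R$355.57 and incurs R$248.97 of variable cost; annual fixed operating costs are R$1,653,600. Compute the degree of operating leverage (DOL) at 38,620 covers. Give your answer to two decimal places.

1.67

Total contribution margin = 38,620 × R$106.60 = R$4,116,892.00.
Subtracting fixed costs: EBIT = R$4,116,892.00 − R$1,653,600 = R$2,463,292.00.
So DOL = total CM / EBIT = R$4,116,892.00 / R$2,463,292.00 = 1.6713.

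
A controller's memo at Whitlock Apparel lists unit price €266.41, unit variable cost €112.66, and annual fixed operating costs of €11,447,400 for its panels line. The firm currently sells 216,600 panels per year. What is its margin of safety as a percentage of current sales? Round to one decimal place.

65.6%

Unit CM = price − variable cost = €266.41 − €112.66 = €153.75. Break-even units = €11,447,400 ÷ €153.75 = 74,454.63; break-even revenue = 74,454.63 × €266.41 = €19,835,459.08.
Actual sales revenue = 216,600 × €266.41 = €57,704,406.00.
Margin of safety = (€57,704,406.00 − €19,835,459.08) ÷ €57,704,406.00 = 65.6%.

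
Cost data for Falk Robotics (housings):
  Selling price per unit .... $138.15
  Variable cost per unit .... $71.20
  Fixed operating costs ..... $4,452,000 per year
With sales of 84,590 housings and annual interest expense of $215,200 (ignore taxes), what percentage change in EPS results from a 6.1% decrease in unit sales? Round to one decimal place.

-34.7%

Contribution at this volume is 84,590 × $66.95 = $5,663,300.50.
Subtracting fixed costs: EBIT = $5,663,300.50 − $4,452,000 = $1,211,300.50.
After interest of $215,200.00, pre-tax earnings = $996,100.50.
DCL = total CM / (EBIT − I) = $5,663,300.50 / $996,100.50 = 5.6855.
EPS therefore changes by 5.6855 × (-6.1%) = -34.7%.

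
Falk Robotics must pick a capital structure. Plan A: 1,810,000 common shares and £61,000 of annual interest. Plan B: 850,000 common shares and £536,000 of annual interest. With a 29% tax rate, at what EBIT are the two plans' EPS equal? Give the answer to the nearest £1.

At indifference, (EBIT − 61,000)(1 − t)/1,810,000 = (EBIT − 536,000)(1 − t)/850,000.
Cancelling (1 − t) and cross-multiplying: 850,000·(EBIT − 61,000) = 1,810,000·(EBIT − 536,000).
Solving, EBIT = (536,000·1,810,000 − 61,000·850,000) / (1,810,000 − 850,000) = 918,310,000,000 / 960,000 = 956,572.92.

£956,573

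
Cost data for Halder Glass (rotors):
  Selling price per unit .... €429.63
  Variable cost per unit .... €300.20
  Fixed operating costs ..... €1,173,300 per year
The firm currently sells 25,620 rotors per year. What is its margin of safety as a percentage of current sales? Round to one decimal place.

64.6%

Contribution margin per unit = €429.63 − €300.20 = €129.43. Break-even units = €1,173,300 ÷ €129.43 = 9,065.13; break-even revenue = 9,065.13 × €429.63 = €3,894,652.55.
Actual sales revenue = 25,620 × €429.63 = €11,007,120.60.
Margin of safety = (€11,007,120.60 − €3,894,652.55) ÷ €11,007,120.60 = 64.6%.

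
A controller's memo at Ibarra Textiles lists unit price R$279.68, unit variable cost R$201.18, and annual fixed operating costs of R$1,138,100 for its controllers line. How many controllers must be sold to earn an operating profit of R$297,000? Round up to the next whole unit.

18,282 controllers

Unit CM = price − variable cost = R$279.68 − R$201.18 = R$78.50.
Units = (FC + target) / CM = (R$1,138,100 + R$297,000) / R$78.50 = 18,281.53, so 18,282 controllers.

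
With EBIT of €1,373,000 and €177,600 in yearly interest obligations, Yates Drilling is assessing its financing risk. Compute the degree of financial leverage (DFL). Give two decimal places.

1.15

Interest = €177,600.00.
Degree of financial leverage = EBIT / (EBIT − interest) = €1,373,000 / €1,195,400.00 = 1.1486.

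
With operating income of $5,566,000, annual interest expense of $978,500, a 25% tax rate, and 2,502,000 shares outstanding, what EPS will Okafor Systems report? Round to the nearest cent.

Pre-tax income = $5,566,000 − $978,500.00 = $4,587,500.00.
After tax at 25%: net income = $4,587,500.00 × 0.75 = $3,440,625.00.
EPS = $3,440,625.00 ÷ 2,502,000 = $1.38.

$1.38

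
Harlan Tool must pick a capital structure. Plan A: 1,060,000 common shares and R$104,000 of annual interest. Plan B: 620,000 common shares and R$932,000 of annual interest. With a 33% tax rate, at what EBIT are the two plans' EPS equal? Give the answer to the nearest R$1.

R$2,098,727

At indifference, (EBIT − 104,000)(1 − t)/1,060,000 = (EBIT − 932,000)(1 − t)/620,000.
The (1 − t) factor cancels: (EBIT − 104,000) × 620,000 = (EBIT − 932,000) × 1,060,000.
Solving, EBIT = (932,000·1,060,000 − 104,000·620,000) / (1,060,000 − 620,000) = 923,440,000,000 / 440,000 = 2,098,727.27.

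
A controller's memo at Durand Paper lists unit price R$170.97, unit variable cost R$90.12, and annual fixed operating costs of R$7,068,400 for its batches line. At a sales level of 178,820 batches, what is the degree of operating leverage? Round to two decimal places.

1.96

At 178,820 units, contribution = 178,820 × R$80.85 = R$14,457,597.00.
Subtracting fixed costs: EBIT = R$14,457,597.00 − R$7,068,400 = R$7,389,197.00.
DOL = contribution ÷ EBIT = R$14,457,597.00 ÷ R$7,389,197.00 = 1.9566.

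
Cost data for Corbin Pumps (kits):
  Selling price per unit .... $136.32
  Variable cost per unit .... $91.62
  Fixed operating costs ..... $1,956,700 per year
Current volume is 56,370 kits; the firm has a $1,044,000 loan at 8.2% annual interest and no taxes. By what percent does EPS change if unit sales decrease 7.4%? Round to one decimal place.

Contribution at this volume is 56,370 × $44.70 = $2,519,739.00.
EBIT = $2,519,739.00 − $1,956,700 = $563,039.00.
Interest = $85,608.00, so EBIT − I = $477,431.00.
DCL = total CM / (EBIT − I) = $2,519,739.00 / $477,431.00 = 5.2777.
EPS therefore changes by 5.2777 × (-7.4%) = -39.1%.

-39.1%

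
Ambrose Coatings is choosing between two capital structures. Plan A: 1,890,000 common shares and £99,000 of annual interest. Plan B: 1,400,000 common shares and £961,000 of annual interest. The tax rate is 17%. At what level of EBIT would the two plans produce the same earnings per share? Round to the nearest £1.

£3,423,857

At indifference, (EBIT − 99,000)(1 − t)/1,890,000 = (EBIT − 961,000)(1 − t)/1,400,000.
The (1 − t) factor cancels: (EBIT − 99,000) × 1,400,000 = (EBIT − 961,000) × 1,890,000.
Solving, EBIT = (961,000·1,890,000 − 99,000·1,400,000) / (1,890,000 − 1,400,000) = 1,677,690,000,000 / 490,000 = 3,423,857.14.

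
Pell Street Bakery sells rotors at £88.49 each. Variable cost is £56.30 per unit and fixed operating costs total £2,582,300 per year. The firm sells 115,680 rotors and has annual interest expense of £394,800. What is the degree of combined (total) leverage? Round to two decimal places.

Contribution at this volume is 115,680 × £32.19 = £3,723,739.20.
EBIT = £3,723,739.20 − £2,582,300 = £1,141,439.20. Interest = £394,800.00.
DOL = £3,723,739.20 ÷ £1,141,439.20 = 3.2623; DFL = £1,141,439.20 ÷ £746,639.20 = 1.5288.
Combined leverage = 3.2623 × 1.5288 = 4.9874.

4.99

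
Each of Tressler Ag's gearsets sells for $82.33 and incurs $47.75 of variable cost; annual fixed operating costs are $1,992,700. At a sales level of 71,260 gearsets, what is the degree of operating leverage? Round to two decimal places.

5.23

Contribution at this volume is 71,260 × $34.58 = $2,464,170.80.
Operating income = contribution − fixed costs = $2,464,170.80 − $1,992,700 = $471,470.80.
DOL = contribution ÷ EBIT = $2,464,170.80 ÷ $471,470.80 = 5.2266.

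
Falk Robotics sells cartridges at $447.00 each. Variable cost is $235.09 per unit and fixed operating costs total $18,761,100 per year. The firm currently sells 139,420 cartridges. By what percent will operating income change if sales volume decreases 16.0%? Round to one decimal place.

Contribution at this volume is 139,420 × $211.91 = $29,544,492.20.
Subtracting fixed costs: EBIT = $29,544,492.20 − $18,761,100 = $10,783,392.20.
So DOL = total CM / EBIT = $29,544,492.20 / $10,783,392.20 = 2.7398.
Operating income changes by 2.7398 × -16.0% = -43.8%.

-43.8%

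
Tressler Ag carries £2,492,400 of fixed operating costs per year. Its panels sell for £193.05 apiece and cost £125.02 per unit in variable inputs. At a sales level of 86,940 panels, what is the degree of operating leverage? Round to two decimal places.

Contribution at this volume is 86,940 × £68.03 = £5,914,528.20.
Operating income = contribution − fixed costs = £5,914,528.20 − £2,492,400 = £3,422,128.20.
Degree of operating leverage = £5,914,528.20 / £3,422,128.20 = 1.7283.

1.73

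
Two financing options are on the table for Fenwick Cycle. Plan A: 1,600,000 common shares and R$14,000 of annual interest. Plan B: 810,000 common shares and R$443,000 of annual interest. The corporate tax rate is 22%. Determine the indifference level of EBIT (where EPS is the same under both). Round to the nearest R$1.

R$882,861

Set EPS_A = EPS_B: (EBIT − R$14,000)(1 − 0.22) ÷ 1,600,000 = (EBIT − R$443,000)(1 − 0.22) ÷ 810,000.
Cancelling (1 − t) and cross-multiplying: 810,000·(EBIT − 14,000) = 1,600,000·(EBIT − 443,000).
Solving, EBIT = (443,000·1,600,000 − 14,000·810,000) / (1,600,000 − 810,000) = 697,460,000,000 / 790,000 = 882,860.76.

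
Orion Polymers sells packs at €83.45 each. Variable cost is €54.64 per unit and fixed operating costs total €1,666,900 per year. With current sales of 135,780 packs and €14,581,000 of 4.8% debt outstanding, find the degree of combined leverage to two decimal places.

2.53

At 135,780 units, contribution = 135,780 × €28.81 = €3,911,821.80.
EBIT = €3,911,821.80 − €1,666,900 = €2,244,921.80. Interest = €699,888.00, so EBIT − I = €1,545,033.80.
DCL = contribution ÷ (EBIT − I) = €3,911,821.80 ÷ €1,545,033.80 = 2.5319.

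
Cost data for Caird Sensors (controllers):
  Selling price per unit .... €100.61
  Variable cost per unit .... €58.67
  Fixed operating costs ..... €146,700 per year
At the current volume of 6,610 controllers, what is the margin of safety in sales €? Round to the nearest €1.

Unit CM = price − variable cost = €100.61 − €58.67 = €41.94. Break-even units = €146,700 ÷ €41.94 = 3,497.85; break-even revenue = 3,497.85 × €100.61 = €351,919.10.
Actual sales revenue = 6,610 × €100.61 = €665,032.10.
Margin of safety = €665,032.10 − €351,919.10 = €313,113.

€313,113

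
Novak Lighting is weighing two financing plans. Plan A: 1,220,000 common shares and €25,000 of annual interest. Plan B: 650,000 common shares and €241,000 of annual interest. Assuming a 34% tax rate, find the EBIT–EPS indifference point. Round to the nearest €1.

Set EPS_A = EPS_B: (EBIT − €25,000)(1 − 0.34) ÷ 1,220,000 = (EBIT − €241,000)(1 − 0.34) ÷ 650,000.
Cancelling (1 − t) and cross-multiplying: 650,000·(EBIT − 25,000) = 1,220,000·(EBIT − 241,000).
EBIT × (1,220,000 − 650,000) = 241,000 × 1,220,000 − 25,000 × 650,000 = 277,770,000,000, so EBIT = 277,770,000,000 ÷ 570,000 = 487,315.79.

€487,316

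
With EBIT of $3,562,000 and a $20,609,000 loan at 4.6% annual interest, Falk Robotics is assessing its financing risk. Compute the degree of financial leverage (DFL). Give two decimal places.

1.36

Interest = $948,014.00.
Degree of financial leverage = EBIT / (EBIT − interest) = $3,562,000 / $2,613,986.00 = 1.3627.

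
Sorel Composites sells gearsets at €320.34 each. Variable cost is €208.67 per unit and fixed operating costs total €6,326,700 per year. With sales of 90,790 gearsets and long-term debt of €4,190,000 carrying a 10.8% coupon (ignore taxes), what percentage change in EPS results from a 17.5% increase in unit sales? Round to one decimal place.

+52.8%

Contribution at this volume is 90,790 × €111.67 = €10,138,519.30.
EBIT = €10,138,519.30 − €6,326,700 = €3,811,819.30.
After interest of €452,520.00, pre-tax earnings = €3,359,299.30.
Degree of combined leverage = contribution ÷ (EBIT − I) = €10,138,519.30 ÷ €3,359,299.30 = 3.0180.
EPS therefore changes by 3.0180 × (+17.5%) = +52.8%.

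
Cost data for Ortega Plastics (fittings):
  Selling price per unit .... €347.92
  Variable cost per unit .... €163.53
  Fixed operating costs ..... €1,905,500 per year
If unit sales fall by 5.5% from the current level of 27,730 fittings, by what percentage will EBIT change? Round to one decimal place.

-8.8%

At 27,730 units, contribution = 27,730 × €184.39 = €5,113,134.70.
Subtracting fixed costs: EBIT = €5,113,134.70 − €1,905,500 = €3,207,634.70.
Degree of operating leverage = €5,113,134.70 / €3,207,634.70 = 1.5941.
Operating income changes by 1.5941 × -5.5% = -8.8%.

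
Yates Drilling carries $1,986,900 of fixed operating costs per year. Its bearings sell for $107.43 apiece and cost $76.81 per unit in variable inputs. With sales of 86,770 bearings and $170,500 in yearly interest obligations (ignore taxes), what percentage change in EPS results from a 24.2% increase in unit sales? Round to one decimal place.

Total contribution margin = 86,770 × $30.62 = $2,656,897.40.
EBIT = $2,656,897.40 − $1,986,900 = $669,997.40.
After interest of $170,500.00, pre-tax earnings = $499,497.40.
DCL = total CM / (EBIT − I) = $2,656,897.40 / $499,497.40 = 5.3191.
EPS therefore changes by 5.3191 × (+24.2%) = +128.7%.

+128.7%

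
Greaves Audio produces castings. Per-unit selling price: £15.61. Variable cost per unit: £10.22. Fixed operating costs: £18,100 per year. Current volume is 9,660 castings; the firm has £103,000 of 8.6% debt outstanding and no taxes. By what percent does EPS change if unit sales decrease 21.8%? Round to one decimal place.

Contribution at this volume is 9,660 × £5.39 = £52,067.40.
Subtracting fixed costs: EBIT = £52,067.40 − £18,100 = £33,967.40.
Interest = £8,858.00, so EBIT − I = £25,109.40.
Degree of combined leverage = contribution ÷ (EBIT − I) = £52,067.40 ÷ £25,109.40 = 2.0736.
%ΔEPS = DCL × %ΔSales = 2.0736 × -21.8% = -45.2%.

-45.2%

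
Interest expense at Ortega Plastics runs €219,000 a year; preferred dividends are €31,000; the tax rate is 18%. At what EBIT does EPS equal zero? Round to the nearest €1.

Preferred dividends are paid after tax, so their pre-tax equivalent is €31,000 ÷ (1 − 0.18) = €37,804.88.
Financial break-even EBIT = interest + D_p ÷ (1 − t) = €219,000 + €37,804.88 = €256,804.88.

€256,805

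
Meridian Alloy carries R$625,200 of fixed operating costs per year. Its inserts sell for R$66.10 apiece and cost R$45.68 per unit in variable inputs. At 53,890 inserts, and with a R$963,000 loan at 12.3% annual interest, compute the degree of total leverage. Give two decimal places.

3.08

Contribution at this volume is 53,890 × R$20.42 = R$1,100,433.80.
Subtracting fixed costs: EBIT = R$1,100,433.80 − R$625,200 = R$475,233.80. Interest = R$118,449.00, so EBIT − I = R$356,784.80.
DCL = contribution ÷ (EBIT − I) = R$1,100,433.80 ÷ R$356,784.80 = 3.0843.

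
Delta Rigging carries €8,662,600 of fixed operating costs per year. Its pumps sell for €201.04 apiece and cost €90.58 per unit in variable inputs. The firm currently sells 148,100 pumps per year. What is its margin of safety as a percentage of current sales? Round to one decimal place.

47.0%

Each unit contributes €201.04 − €90.58 = €110.46. Break-even units = €8,662,600 ÷ €110.46 = 78,422.96; break-even revenue = 78,422.96 × €201.04 = €15,766,151.58.
Current sales = 148,100 × €201.04 = €29,774,024.00.
Margin of safety = (€29,774,024.00 − €15,766,151.58) ÷ €29,774,024.00 = 47.0%.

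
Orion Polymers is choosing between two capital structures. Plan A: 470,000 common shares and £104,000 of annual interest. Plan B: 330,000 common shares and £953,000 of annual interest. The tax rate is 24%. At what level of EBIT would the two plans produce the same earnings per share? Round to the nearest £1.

At indifference, (EBIT − 104,000)(1 − t)/470,000 = (EBIT − 953,000)(1 − t)/330,000.
The (1 − t) factor cancels: (EBIT − 104,000) × 330,000 = (EBIT − 953,000) × 470,000.
EBIT × (470,000 − 330,000) = 953,000 × 470,000 − 104,000 × 330,000 = 413,590,000,000, so EBIT = 413,590,000,000 ÷ 140,000 = 2,954,214.29.

£2,954,214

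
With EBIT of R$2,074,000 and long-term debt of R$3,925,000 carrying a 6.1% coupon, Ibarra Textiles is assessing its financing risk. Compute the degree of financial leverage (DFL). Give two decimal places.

1.13

Interest = R$239,425.00.
Degree of financial leverage = EBIT / (EBIT − interest) = R$2,074,000 / R$1,834,575.00 = 1.1305.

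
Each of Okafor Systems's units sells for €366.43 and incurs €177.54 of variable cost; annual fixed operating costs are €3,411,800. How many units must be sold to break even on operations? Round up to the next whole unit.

Each unit contributes €366.43 − €177.54 = €188.89.
Units to break even: €3,411,800 ÷ €188.89 = 18,062.36, rounded up to 18,063.

18,063 units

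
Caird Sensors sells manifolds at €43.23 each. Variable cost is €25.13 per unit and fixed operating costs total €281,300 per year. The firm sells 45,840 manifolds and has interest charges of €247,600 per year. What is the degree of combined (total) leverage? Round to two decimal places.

2.76

At 45,840 units, contribution = 45,840 × €18.10 = €829,704.00.
Subtracting fixed costs: EBIT = €829,704.00 − €281,300 = €548,404.00. Interest = €247,600.00.
DOL = €829,704.00 ÷ €548,404.00 = 1.5129; DFL = €548,404.00 ÷ €300,804.00 = 1.8231.
DCL = DOL × DFL = 1.5129 × 1.8231 = 2.7582.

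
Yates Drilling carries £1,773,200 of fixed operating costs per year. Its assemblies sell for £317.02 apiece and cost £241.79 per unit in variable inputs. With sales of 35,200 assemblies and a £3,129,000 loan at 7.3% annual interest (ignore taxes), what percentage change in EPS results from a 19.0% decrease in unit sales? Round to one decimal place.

-77.8%

At 35,200 units, contribution = 35,200 × £75.23 = £2,648,096.00.
EBIT = £2,648,096.00 − £1,773,200 = £874,896.00.
Interest = £228,417.00, so EBIT − I = £646,479.00.
Degree of combined leverage = contribution ÷ (EBIT − I) = £2,648,096.00 ÷ £646,479.00 = 4.0962.
EPS therefore changes by 4.0962 × (-19.0%) = -77.8%.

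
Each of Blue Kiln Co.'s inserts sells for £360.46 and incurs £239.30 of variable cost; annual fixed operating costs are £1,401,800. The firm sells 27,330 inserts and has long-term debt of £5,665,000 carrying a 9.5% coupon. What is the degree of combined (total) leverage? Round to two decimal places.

Contribution at this volume is 27,330 × £121.16 = £3,311,302.80.
Operating income = contribution − fixed costs = £3,311,302.80 − £1,401,800 = £1,909,502.80. Interest = £538,175.00.
DOL = £3,311,302.80 ÷ £1,909,502.80 = 1.7341; DFL = £1,909,502.80 ÷ £1,371,327.80 = 1.3924.
Combined leverage = 1.7341 × 1.3924 = 2.4146.

2.41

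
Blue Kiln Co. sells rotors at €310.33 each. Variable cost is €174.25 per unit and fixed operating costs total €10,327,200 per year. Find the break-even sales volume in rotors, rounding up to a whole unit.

Contribution margin per unit = €310.33 − €174.25 = €136.08.
Units to break even: €10,327,200 ÷ €136.08 = 75,890.65, rounded up to 75,891.

75,891 rotors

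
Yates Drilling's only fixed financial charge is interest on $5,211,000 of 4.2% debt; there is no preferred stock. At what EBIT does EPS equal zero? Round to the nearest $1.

$218,862

Annual interest = 4.2% × $5,211,000 = $218,862.00.
Without preferred stock the financial break-even is simply EBIT = interest = $218,862.00.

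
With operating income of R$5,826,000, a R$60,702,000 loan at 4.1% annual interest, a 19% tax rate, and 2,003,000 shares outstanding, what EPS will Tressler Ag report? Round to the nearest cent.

R$1.35

Pre-tax income = R$5,826,000 − R$2,488,782.00 = R$3,337,218.00.
Net income = R$3,337,218.00 × (1 − 0.19) = R$2,703,146.58.
EPS = R$2,703,146.58 ÷ 2,003,000 = R$1.35.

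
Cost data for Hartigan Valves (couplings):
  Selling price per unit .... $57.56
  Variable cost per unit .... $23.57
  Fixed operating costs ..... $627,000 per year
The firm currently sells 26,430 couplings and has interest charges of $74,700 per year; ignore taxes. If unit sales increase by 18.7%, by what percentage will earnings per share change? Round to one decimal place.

+85.4%

At 26,430 units, contribution = 26,430 × $33.99 = $898,355.70.
Subtracting fixed costs: EBIT = $898,355.70 − $627,000 = $271,355.70.
After interest of $74,700.00, pre-tax earnings = $196,655.70.
Degree of combined leverage = contribution ÷ (EBIT − I) = $898,355.70 ÷ $196,655.70 = 4.5682.
EPS therefore changes by 4.5682 × (+18.7%) = +85.4%.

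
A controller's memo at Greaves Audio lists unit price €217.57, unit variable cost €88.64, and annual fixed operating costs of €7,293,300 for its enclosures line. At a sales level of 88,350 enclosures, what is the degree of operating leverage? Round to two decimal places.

2.78

Total contribution margin = 88,350 × €128.93 = €11,390,965.50.
EBIT = €11,390,965.50 − €7,293,300 = €4,097,665.50.
DOL = contribution ÷ EBIT = €11,390,965.50 ÷ €4,097,665.50 = 2.7799.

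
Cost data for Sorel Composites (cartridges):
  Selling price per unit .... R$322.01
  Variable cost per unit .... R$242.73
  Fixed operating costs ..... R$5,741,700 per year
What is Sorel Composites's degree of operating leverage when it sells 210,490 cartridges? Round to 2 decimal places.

1.52

Contribution at this volume is 210,490 × R$79.28 = R$16,687,647.20.
EBIT = R$16,687,647.20 − R$5,741,700 = R$10,945,947.20.
Degree of operating leverage = R$16,687,647.20 / R$10,945,947.20 = 1.5246.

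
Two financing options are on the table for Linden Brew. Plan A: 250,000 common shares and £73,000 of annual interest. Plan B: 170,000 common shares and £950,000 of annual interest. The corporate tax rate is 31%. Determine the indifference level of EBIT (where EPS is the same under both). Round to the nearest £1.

£2,813,625

At indifference, (EBIT − 73,000)(1 − t)/250,000 = (EBIT − 950,000)(1 − t)/170,000.
The (1 − t) factor cancels: (EBIT − 73,000) × 170,000 = (EBIT − 950,000) × 250,000.
EBIT × (250,000 − 170,000) = 950,000 × 250,000 − 73,000 × 170,000 = 225,090,000,000, so EBIT = 225,090,000,000 ÷ 80,000 = 2,813,625.00.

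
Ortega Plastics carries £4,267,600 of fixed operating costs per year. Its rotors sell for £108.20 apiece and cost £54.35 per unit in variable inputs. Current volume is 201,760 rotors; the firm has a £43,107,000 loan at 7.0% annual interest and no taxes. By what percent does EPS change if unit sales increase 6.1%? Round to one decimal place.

At 201,760 units, contribution = 201,760 × £53.85 = £10,864,776.00.
Operating income = contribution − fixed costs = £10,864,776.00 − £4,267,600 = £6,597,176.00.
After interest of £3,017,490.00, pre-tax earnings = £3,579,686.00.
DCL = total CM / (EBIT − I) = £10,864,776.00 / £3,579,686.00 = 3.0351.
%ΔEPS = DCL × %ΔSales = 3.0351 × +6.1% = +18.5%.

+18.5%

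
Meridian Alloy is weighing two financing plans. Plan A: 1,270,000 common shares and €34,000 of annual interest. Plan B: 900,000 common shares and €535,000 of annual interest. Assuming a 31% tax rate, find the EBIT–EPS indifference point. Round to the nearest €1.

€1,753,649

Set EPS_A = EPS_B: (EBIT − €34,000)(1 − 0.31) ÷ 1,270,000 = (EBIT − €535,000)(1 − 0.31) ÷ 900,000.
Cancelling (1 − t) and cross-multiplying: 900,000·(EBIT − 34,000) = 1,270,000·(EBIT − 535,000).
Solving, EBIT = (535,000·1,270,000 − 34,000·900,000) / (1,270,000 − 900,000) = 648,850,000,000 / 370,000 = 1,753,648.65.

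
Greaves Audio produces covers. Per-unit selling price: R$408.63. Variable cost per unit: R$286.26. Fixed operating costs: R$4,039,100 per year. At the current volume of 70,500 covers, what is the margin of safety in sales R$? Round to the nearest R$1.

Each unit contributes R$408.63 − R$286.26 = R$122.37. Break-even units = R$4,039,100 ÷ R$122.37 = 33,007.27; break-even revenue = 33,007.27 × R$408.63 = R$13,487,761.98.
Current sales = 70,500 × R$408.63 = R$28,808,415.00.
Margin of safety = R$28,808,415.00 − R$13,487,761.98 = R$15,320,653.

R$15,320,653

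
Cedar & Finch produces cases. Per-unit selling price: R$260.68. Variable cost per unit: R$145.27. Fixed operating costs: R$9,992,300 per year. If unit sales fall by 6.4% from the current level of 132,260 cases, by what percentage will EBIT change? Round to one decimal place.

Total contribution margin = 132,260 × R$115.41 = R$15,264,126.60.
EBIT = R$15,264,126.60 − R$9,992,300 = R$5,271,826.60.
DOL = contribution ÷ EBIT = R$15,264,126.60 ÷ R$5,271,826.60 = 2.8954.
%ΔEBIT = DOL × %ΔSales = 2.8954 × -6.4% = -18.5%.

-18.5%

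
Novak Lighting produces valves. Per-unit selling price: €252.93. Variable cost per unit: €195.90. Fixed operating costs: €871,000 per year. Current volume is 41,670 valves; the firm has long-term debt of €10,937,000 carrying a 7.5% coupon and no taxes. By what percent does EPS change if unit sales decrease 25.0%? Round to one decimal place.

-86.7%

Contribution at this volume is 41,670 × €57.03 = €2,376,440.10.
Operating income = contribution − fixed costs = €2,376,440.10 − €871,000 = €1,505,440.10.
After interest of €820,275.00, pre-tax earnings = €685,165.10.
DCL = total CM / (EBIT − I) = €2,376,440.10 / €685,165.10 = 3.4684.
%ΔEPS = DCL × %ΔSales = 3.4684 × -25.0% = -86.7%.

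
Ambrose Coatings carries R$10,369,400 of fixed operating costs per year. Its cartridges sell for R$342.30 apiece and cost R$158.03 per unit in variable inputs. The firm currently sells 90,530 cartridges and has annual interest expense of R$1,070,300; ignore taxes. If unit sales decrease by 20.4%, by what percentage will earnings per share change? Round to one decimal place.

-64.9%

At 90,530 units, contribution = 90,530 × R$184.27 = R$16,681,963.10.
EBIT = R$16,681,963.10 − R$10,369,400 = R$6,312,563.10.
After interest of R$1,070,300.00, pre-tax earnings = R$5,242,263.10.
Degree of combined leverage = contribution ÷ (EBIT − I) = R$16,681,963.10 ÷ R$5,242,263.10 = 3.1822.
%ΔEPS = DCL × %ΔSales = 3.1822 × -20.4% = -64.9%.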